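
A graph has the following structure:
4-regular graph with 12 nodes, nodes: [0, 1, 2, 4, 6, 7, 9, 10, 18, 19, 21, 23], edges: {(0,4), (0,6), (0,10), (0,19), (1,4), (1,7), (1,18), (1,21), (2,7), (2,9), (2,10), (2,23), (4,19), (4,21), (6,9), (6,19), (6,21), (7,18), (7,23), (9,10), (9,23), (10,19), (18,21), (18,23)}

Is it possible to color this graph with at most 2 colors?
The clique on vertices [0, 10, 19] has size 3 > 2, so it alone needs 3 colors.

No, G is not 2-colorable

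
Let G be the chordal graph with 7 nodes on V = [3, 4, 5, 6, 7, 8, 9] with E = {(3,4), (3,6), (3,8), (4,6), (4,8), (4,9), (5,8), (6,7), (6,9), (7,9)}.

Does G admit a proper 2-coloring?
The clique on vertices [4, 6, 9] has size 3 > 2, so it alone needs 3 colors.

No, G is not 2-colorable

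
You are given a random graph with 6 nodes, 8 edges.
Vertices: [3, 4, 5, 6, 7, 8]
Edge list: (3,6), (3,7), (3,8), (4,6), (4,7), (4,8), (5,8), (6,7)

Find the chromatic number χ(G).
χ(G) = 3

Clique number ω(G) = 3 (lower bound: χ ≥ ω).
The clique on [3, 6, 7] has size 3, forcing χ ≥ 3, and the coloring below uses 3 colors, so χ(G) = 3.
A valid 3-coloring: color 1: [7, 8]; color 2: [3, 4, 5]; color 3: [6].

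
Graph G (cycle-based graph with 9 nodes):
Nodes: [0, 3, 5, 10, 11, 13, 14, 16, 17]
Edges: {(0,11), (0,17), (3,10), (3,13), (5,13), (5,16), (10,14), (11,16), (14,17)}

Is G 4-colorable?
Yes, G is 4-colorable

A valid 4-coloring: color 1: [10, 11, 13, 17]; color 2: [0, 3, 5, 14]; color 3: [16].
(χ(G) = 3 ≤ 4.)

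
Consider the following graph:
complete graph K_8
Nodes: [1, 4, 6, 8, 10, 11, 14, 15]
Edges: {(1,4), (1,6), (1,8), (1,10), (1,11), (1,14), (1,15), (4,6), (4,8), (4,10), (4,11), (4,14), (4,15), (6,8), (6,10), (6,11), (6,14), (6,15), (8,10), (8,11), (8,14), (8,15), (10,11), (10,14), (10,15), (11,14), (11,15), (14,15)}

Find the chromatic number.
Clique number ω(G) = 8 (lower bound: χ ≥ ω).
The clique on [1, 4, 6, 8, 10, 11, 14, 15] has size 8, forcing χ ≥ 8, and the coloring below uses 8 colors, so χ(G) = 8.
A valid 8-coloring: color 1: [1]; color 2: [14]; color 3: [8]; color 4: [11]; color 5: [6]; color 6: [4]; color 7: [10]; color 8: [15].

χ(G) = 8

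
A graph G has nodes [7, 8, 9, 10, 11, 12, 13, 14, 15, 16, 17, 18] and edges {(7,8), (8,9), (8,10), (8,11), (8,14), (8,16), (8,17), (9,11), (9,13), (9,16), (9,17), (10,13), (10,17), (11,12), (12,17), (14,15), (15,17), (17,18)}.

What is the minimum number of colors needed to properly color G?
χ(G) = 3

Clique number ω(G) = 3 (lower bound: χ ≥ ω).
The clique on [8, 9, 16] has size 3, forcing χ ≥ 3, and the coloring below uses 3 colors, so χ(G) = 3.
A valid 3-coloring: color 1: [8, 12, 13, 15, 18]; color 2: [7, 11, 14, 16, 17]; color 3: [9, 10].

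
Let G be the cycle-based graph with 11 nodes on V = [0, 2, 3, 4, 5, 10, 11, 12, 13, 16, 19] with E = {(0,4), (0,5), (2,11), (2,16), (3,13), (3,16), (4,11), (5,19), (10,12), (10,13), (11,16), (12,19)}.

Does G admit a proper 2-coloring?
No, G is not 2-colorable

The clique on vertices [2, 11, 16] has size 3 > 2, so it alone needs 3 colors.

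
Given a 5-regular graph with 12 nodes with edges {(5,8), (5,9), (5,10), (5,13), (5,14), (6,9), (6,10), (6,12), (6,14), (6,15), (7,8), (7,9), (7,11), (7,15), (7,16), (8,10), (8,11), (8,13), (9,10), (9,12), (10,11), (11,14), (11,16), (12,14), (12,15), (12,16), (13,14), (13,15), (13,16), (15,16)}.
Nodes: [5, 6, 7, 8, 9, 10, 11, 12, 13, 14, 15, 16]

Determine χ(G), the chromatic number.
Clique number ω(G) = 3 (lower bound: χ ≥ ω).
Suppose a proper 3-coloring c exists. The clique [5, 8, 10] takes 3 distinct colors; by symmetry let c(5) = 1, c(8) = 2, c(10) = 3.
- Vertex 9: neighbors [5, 10] already have colors [1, 3] ⇒ c(9) = 2.
- Vertex 6: neighbors [9, 10] already have colors [2, 3] ⇒ c(6) = 1.
- Vertex 11: neighbors [8, 10] already have colors [2, 3] ⇒ c(11) = 1.
- Vertex 12: neighbors [6, 9] already have colors [1, 2] ⇒ c(12) = 3.
- Vertex 13: neighbors [5, 8] already have colors [1, 2] ⇒ c(13) = 3.
- Vertex 7: neighbors [11, 8] already have colors [1, 2] ⇒ c(7) = 3.
- Vertex 15: neighbors [6, 7] already have colors [1, 3] ⇒ c(15) = 2.
- Vertex 16: neighbors [11, 15, 7] already have colors [1, 2, 3] — all 3 colors blocked. Contradiction.
The forced assignments end in a contradiction, so G has no proper 3-coloring (χ ≥ 4).
The coloring below uses 4 colors, so χ(G) = 4.
A valid 4-coloring: color 1: [5, 6, 11]; color 2: [7, 10, 12, 13]; color 3: [8, 9, 14, 16]; color 4: [15].

χ(G) = 4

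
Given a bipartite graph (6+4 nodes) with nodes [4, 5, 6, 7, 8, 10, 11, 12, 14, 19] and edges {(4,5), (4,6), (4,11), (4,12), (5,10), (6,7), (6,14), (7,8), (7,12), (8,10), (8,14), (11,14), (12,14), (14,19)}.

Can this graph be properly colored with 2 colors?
A valid 2-coloring: color 1: [4, 7, 10, 14]; color 2: [5, 6, 8, 11, 12, 19].
(χ(G) = 2 ≤ 2.)

Yes, G is 2-colorable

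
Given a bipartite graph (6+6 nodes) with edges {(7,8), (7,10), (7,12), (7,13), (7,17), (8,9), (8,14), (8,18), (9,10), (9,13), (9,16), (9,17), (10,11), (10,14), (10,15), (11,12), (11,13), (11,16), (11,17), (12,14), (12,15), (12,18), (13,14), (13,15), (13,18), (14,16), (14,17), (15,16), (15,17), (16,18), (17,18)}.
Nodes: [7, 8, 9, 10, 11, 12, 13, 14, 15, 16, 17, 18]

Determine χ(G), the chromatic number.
χ(G) = 2

Clique number ω(G) = 2 (lower bound: χ ≥ ω).
The graph is bipartite (no odd cycle), so 2 colors suffice: χ(G) = 2.
A valid 2-coloring: color 1: [7, 9, 11, 14, 15, 18]; color 2: [8, 10, 12, 13, 16, 17].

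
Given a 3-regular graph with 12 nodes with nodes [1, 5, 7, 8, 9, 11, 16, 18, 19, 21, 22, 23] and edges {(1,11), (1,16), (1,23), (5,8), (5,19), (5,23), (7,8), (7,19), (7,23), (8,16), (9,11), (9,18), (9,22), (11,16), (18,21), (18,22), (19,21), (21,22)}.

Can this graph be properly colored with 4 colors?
A valid 4-coloring: color 1: [8, 11, 19, 22, 23]; color 2: [5, 7, 9, 16, 21]; color 3: [1, 18].
(χ(G) = 3 ≤ 4.)

Yes, G is 4-colorable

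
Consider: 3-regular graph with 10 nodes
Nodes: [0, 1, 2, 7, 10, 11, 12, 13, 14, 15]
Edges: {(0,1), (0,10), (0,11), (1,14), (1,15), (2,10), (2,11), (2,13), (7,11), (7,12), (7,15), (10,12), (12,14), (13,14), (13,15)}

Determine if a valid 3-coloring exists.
A valid 3-coloring: color 1: [1, 7, 10, 13]; color 2: [0, 2, 12, 15]; color 3: [11, 14].
(χ(G) = 3 ≤ 3.)

Yes, G is 3-colorable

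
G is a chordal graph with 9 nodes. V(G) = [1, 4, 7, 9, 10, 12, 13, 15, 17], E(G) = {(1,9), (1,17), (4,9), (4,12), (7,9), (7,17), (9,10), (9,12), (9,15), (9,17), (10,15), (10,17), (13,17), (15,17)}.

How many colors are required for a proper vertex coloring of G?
Clique number ω(G) = 4 (lower bound: χ ≥ ω).
The clique on [9, 10, 15, 17] has size 4, forcing χ ≥ 4, and the coloring below uses 4 colors, so χ(G) = 4.
A valid 4-coloring: color 1: [9, 13]; color 2: [4, 17]; color 3: [1, 7, 12, 15]; color 4: [10].

χ(G) = 4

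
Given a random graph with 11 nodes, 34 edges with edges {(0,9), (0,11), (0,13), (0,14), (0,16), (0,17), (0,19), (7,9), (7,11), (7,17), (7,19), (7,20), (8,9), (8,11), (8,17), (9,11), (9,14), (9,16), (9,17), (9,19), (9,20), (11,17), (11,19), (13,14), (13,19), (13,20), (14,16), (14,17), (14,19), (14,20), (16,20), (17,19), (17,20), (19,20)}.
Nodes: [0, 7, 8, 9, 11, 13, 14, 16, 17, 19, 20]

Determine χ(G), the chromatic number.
χ(G) = 6

Clique number ω(G) = 5 (lower bound: χ ≥ ω).
Odd cycle [7, 20, 14, 0, 11] needs 3 colors (χ ≥ 3).
Vertex 19 is adjacent to every vertex of [0, 7, 11, 14, 20], which already need 3 colors among themselves, so 19 needs a new color (χ ≥ 4).
Vertex 17 is adjacent to every vertex of [0, 7, 11, 14, 19, 20], which already need 4 colors among themselves, so 17 needs a new color (χ ≥ 5).
Vertex 9 is adjacent to every vertex of [0, 7, 11, 14, 17, 19, 20], which already need 5 colors among themselves, so 9 needs a new color (χ ≥ 6).
The coloring below uses 6 colors, so χ(G) = 6.
A valid 6-coloring: color 1: [9, 13]; color 2: [16, 17]; color 3: [8, 19]; color 4: [11, 14]; color 5: [0, 20]; color 6: [7].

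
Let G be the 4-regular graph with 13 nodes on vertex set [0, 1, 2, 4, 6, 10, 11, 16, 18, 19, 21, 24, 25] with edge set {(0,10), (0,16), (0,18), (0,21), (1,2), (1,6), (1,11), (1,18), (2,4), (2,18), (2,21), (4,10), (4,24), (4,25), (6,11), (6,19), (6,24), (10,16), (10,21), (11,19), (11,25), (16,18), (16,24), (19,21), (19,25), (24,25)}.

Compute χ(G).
Clique number ω(G) = 3 (lower bound: χ ≥ ω).
Suppose a proper 3-coloring c exists. The clique [0, 10, 16] takes 3 distinct colors; by symmetry let c(0) = 1, c(10) = 2, c(16) = 3.
- Vertex 18: neighbors [0, 16] already have colors [1, 3] ⇒ c(18) = 2.
- Vertex 21: neighbors [0, 10] already have colors [1, 2] ⇒ c(21) = 3.
- Vertex 2: neighbors [18, 21] already have colors [2, 3] ⇒ c(2) = 1.
- Vertex 1: neighbors [2, 18] already have colors [1, 2] ⇒ c(1) = 3.
- Vertex 4: neighbors [2, 10] already have colors [1, 2] ⇒ c(4) = 3.
- Vertex 6: neighbors [1] already have colors [3]; try each remaining color.
- Case c(6) = 1:
  - Vertex 11: neighbors [6, 1] already have colors [1, 3] ⇒ c(11) = 2.
  - Vertex 19: neighbors [6, 11, 21] already have colors [1, 2, 3] — all 3 colors blocked. Contradiction.
- Case c(6) = 2:
  - Vertex 11: neighbors [6, 1] already have colors [2, 3] ⇒ c(11) = 1.
  - Vertex 19: neighbors [11, 6, 21] already have colors [1, 2, 3] — all 3 colors blocked. Contradiction.
Every case ends in a contradiction, so G has no proper 3-coloring (χ ≥ 4).
The coloring below uses 4 colors, so χ(G) = 4.
A valid 4-coloring: color 1: [6, 10, 18, 25]; color 2: [1, 4, 16, 21]; color 3: [0, 2, 19, 24]; color 4: [11].

χ(G) = 4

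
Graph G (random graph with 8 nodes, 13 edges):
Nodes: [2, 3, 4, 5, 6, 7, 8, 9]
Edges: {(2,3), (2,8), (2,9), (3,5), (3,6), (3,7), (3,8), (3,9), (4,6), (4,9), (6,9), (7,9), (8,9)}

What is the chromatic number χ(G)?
χ(G) = 4

Clique number ω(G) = 4 (lower bound: χ ≥ ω).
The clique on [2, 3, 8, 9] has size 4, forcing χ ≥ 4, and the coloring below uses 4 colors, so χ(G) = 4.
A valid 4-coloring: color 1: [5, 9]; color 2: [3, 4]; color 3: [6, 7, 8]; color 4: [2].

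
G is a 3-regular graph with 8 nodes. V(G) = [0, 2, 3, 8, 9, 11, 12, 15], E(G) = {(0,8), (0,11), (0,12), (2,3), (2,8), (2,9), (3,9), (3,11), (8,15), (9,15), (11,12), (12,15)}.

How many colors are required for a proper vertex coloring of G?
χ(G) = 3

Clique number ω(G) = 3 (lower bound: χ ≥ ω).
The clique on [0, 11, 12] has size 3, forcing χ ≥ 3, and the coloring below uses 3 colors, so χ(G) = 3.
A valid 3-coloring: color 1: [3, 8, 12]; color 2: [0, 9]; color 3: [2, 11, 15].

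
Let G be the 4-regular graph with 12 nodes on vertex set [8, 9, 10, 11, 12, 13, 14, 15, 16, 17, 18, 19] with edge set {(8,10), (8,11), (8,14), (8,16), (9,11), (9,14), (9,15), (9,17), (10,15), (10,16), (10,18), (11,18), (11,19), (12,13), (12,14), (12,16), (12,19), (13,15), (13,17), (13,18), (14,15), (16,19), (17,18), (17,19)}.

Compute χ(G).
χ(G) = 3

Clique number ω(G) = 3 (lower bound: χ ≥ ω).
The clique on [8, 10, 16] has size 3, forcing χ ≥ 3, and the coloring below uses 3 colors, so χ(G) = 3.
A valid 3-coloring: color 1: [9, 10, 13, 19]; color 2: [11, 14, 16, 17]; color 3: [8, 12, 15, 18].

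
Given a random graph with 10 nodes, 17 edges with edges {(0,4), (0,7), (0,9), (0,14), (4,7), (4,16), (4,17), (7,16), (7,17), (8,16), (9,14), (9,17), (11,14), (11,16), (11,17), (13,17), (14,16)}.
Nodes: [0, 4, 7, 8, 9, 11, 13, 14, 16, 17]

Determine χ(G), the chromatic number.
χ(G) = 3

Clique number ω(G) = 3 (lower bound: χ ≥ ω).
The clique on [0, 9, 14] has size 3, forcing χ ≥ 3, and the coloring below uses 3 colors, so χ(G) = 3.
A valid 3-coloring: color 1: [0, 16, 17]; color 2: [4, 8, 13, 14]; color 3: [7, 9, 11].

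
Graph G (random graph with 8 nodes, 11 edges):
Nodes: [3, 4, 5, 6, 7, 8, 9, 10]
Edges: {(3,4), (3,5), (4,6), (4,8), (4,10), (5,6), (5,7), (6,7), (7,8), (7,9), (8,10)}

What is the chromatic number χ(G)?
χ(G) = 3

Clique number ω(G) = 3 (lower bound: χ ≥ ω).
The clique on [4, 8, 10] has size 3, forcing χ ≥ 3, and the coloring below uses 3 colors, so χ(G) = 3.
A valid 3-coloring: color 1: [4, 7]; color 2: [3, 6, 9, 10]; color 3: [5, 8].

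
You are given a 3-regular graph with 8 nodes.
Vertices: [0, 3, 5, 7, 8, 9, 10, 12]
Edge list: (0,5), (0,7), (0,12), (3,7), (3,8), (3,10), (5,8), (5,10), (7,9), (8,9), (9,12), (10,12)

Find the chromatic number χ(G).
Clique number ω(G) = 2 (lower bound: χ ≥ ω).
Odd cycle [12, 0, 5, 8, 9] needs 3 colors (χ ≥ 3).
The coloring below uses 3 colors, so χ(G) = 3.
A valid 3-coloring: color 1: [7, 8, 10]; color 2: [3, 5, 12]; color 3: [0, 9].

χ(G) = 3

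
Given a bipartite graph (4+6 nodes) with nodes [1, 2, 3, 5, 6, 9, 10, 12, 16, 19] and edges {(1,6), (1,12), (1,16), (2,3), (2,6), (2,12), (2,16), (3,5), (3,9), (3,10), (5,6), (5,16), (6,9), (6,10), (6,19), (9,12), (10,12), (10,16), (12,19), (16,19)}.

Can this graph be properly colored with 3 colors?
Yes, G is 3-colorable

A valid 3-coloring: color 1: [3, 6, 12, 16]; color 2: [1, 2, 5, 9, 10, 19].
(χ(G) = 2 ≤ 3.)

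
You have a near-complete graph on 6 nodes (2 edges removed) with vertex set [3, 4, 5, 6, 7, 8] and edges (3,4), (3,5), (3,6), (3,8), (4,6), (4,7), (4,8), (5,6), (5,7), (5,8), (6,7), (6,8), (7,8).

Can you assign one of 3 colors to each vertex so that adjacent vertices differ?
No, G is not 3-colorable

The clique on vertices [3, 4, 6, 8] has size 4 > 3, so it alone needs 4 colors.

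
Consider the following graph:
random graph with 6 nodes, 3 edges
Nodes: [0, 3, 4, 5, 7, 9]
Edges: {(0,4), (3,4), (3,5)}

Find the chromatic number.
χ(G) = 2

Clique number ω(G) = 2 (lower bound: χ ≥ ω).
The graph is bipartite (no odd cycle), so 2 colors suffice: χ(G) = 2.
A valid 2-coloring: color 1: [0, 3, 7, 9]; color 2: [4, 5].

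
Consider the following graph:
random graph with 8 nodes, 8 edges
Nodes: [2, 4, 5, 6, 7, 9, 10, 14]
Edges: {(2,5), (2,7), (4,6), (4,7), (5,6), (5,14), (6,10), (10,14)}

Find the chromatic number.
Clique number ω(G) = 2 (lower bound: χ ≥ ω).
Odd cycle [2, 7, 4, 6, 10, 14, 5] needs 3 colors (χ ≥ 3).
The coloring below uses 3 colors, so χ(G) = 3.
A valid 3-coloring: color 1: [5, 7, 9, 10]; color 2: [2, 6, 14]; color 3: [4].

χ(G) = 3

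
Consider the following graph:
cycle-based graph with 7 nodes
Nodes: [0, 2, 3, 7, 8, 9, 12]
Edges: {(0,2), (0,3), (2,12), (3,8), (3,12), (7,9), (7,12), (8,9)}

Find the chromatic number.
Clique number ω(G) = 2 (lower bound: χ ≥ ω).
Odd cycle [8, 9, 7, 12, 3] needs 3 colors (χ ≥ 3).
The coloring below uses 3 colors, so χ(G) = 3.
A valid 3-coloring: color 1: [2, 3, 9]; color 2: [0, 8, 12]; color 3: [7].

χ(G) = 3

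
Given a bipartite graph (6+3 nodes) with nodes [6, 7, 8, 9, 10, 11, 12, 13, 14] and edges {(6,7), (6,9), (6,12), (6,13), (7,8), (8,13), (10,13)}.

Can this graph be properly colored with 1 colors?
Edge (6,9) forces its endpoints to differ, so 1 color is not enough.

No, G is not 1-colorable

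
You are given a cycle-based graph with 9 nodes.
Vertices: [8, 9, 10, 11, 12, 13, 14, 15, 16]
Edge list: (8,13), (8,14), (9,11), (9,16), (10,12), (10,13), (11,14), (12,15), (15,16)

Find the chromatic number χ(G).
Clique number ω(G) = 2 (lower bound: χ ≥ ω).
Odd cycle [8, 13, 10, 12, 15, 16, 9, 11, 14] needs 3 colors (χ ≥ 3).
The coloring below uses 3 colors, so χ(G) = 3.
A valid 3-coloring: color 1: [8, 10, 11, 15]; color 2: [12, 13, 14, 16]; color 3: [9].

χ(G) = 3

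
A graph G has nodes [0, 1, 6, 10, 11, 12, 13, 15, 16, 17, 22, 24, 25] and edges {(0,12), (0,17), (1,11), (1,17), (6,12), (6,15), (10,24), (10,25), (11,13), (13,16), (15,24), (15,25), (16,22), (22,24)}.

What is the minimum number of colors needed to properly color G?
Clique number ω(G) = 2 (lower bound: χ ≥ ω).
Odd cycle [17, 1, 11, 13, 16, 22, 24, 15, 6, 12, 0] needs 3 colors (χ ≥ 3).
The coloring below uses 3 colors, so χ(G) = 3.
A valid 3-coloring: color 1: [11, 12, 16, 17, 24, 25]; color 2: [0, 1, 10, 13, 15, 22]; color 3: [6].

χ(G) = 3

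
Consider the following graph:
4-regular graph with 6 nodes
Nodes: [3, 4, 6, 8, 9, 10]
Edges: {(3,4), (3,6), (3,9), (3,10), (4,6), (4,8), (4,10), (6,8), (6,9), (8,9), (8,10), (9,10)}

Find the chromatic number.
χ(G) = 3

Clique number ω(G) = 3 (lower bound: χ ≥ ω).
The clique on [8, 9, 10] has size 3, forcing χ ≥ 3, and the coloring below uses 3 colors, so χ(G) = 3.
A valid 3-coloring: color 1: [4, 9]; color 2: [6, 10]; color 3: [3, 8].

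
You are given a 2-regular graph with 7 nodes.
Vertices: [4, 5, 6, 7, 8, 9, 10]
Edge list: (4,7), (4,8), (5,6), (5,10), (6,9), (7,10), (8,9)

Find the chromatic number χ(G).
χ(G) = 3

Clique number ω(G) = 2 (lower bound: χ ≥ ω).
Odd cycle [6, 9, 8, 4, 7, 10, 5] needs 3 colors (χ ≥ 3).
The coloring below uses 3 colors, so χ(G) = 3.
A valid 3-coloring: color 1: [4, 6, 10]; color 2: [5, 7, 8]; color 3: [9].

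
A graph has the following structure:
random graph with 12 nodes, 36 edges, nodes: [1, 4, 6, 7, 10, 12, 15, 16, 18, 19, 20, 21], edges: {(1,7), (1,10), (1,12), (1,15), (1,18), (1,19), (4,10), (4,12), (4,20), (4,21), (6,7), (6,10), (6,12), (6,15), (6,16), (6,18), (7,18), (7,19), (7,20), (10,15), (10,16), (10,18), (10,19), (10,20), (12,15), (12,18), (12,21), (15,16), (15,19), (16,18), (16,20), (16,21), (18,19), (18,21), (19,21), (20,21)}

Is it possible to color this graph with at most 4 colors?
A valid 4-coloring: color 1: [15, 18, 20]; color 2: [7, 10, 21]; color 3: [1, 4, 6]; color 4: [12, 16, 19].
(χ(G) = 4 ≤ 4.)

Yes, G is 4-colorable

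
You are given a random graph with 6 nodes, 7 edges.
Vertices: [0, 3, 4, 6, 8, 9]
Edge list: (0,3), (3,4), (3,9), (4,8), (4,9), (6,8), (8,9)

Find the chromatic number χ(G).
Clique number ω(G) = 3 (lower bound: χ ≥ ω).
The clique on [4, 8, 9] has size 3, forcing χ ≥ 3, and the coloring below uses 3 colors, so χ(G) = 3.
A valid 3-coloring: color 1: [3, 8]; color 2: [0, 6, 9]; color 3: [4].

χ(G) = 3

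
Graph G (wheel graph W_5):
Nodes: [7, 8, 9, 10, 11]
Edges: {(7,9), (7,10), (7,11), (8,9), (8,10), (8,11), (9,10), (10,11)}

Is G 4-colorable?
Yes, G is 4-colorable

A valid 4-coloring: color 1: [10]; color 2: [7, 8]; color 3: [9, 11].
(χ(G) = 3 ≤ 4.)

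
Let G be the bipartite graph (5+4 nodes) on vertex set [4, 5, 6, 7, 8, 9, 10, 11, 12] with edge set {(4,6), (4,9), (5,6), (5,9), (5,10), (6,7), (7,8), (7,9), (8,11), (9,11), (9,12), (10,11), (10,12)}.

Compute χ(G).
χ(G) = 2

Clique number ω(G) = 2 (lower bound: χ ≥ ω).
The graph is bipartite (no odd cycle), so 2 colors suffice: χ(G) = 2.
A valid 2-coloring: color 1: [6, 8, 9, 10]; color 2: [4, 5, 7, 11, 12].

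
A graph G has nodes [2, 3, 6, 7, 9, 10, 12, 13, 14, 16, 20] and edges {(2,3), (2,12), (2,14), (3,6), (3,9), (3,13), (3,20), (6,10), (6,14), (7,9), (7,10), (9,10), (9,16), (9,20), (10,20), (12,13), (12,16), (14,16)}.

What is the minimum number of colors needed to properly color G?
Clique number ω(G) = 3 (lower bound: χ ≥ ω).
The clique on [3, 9, 20] has size 3, forcing χ ≥ 3, and the coloring below uses 3 colors, so χ(G) = 3.
A valid 3-coloring: color 1: [3, 10, 16]; color 2: [2, 6, 9, 13]; color 3: [7, 12, 14, 20].

χ(G) = 3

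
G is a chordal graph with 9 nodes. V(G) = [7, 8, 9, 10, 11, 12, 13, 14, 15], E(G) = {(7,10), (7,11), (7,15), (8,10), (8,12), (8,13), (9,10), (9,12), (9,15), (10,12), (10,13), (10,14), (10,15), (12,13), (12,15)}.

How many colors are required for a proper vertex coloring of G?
Clique number ω(G) = 4 (lower bound: χ ≥ ω).
The clique on [8, 10, 12, 13] has size 4, forcing χ ≥ 4, and the coloring below uses 4 colors, so χ(G) = 4.
A valid 4-coloring: color 1: [10, 11]; color 2: [7, 12, 14]; color 3: [13, 15]; color 4: [8, 9].

χ(G) = 4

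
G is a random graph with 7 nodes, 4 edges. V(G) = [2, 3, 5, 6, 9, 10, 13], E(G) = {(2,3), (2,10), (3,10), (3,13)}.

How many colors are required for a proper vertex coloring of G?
χ(G) = 3

Clique number ω(G) = 3 (lower bound: χ ≥ ω).
The clique on [2, 3, 10] has size 3, forcing χ ≥ 3, and the coloring below uses 3 colors, so χ(G) = 3.
A valid 3-coloring: color 1: [3, 5, 6, 9]; color 2: [2, 13]; color 3: [10].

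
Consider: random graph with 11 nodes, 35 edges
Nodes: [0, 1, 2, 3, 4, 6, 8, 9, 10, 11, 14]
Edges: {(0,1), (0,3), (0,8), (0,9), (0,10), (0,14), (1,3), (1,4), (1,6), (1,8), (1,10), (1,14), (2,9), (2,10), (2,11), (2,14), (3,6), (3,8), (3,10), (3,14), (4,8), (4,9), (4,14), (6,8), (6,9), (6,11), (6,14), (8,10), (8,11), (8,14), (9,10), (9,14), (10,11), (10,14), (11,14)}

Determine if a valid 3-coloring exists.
No, G is not 3-colorable

The clique on vertices [0, 1, 3, 8, 10, 14] has size 6 > 3, so it alone needs 6 colors.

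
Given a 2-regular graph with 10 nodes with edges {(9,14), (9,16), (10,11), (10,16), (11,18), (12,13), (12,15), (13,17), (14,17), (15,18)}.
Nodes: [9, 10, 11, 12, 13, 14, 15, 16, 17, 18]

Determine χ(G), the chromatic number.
Clique number ω(G) = 2 (lower bound: χ ≥ ω).
The graph is bipartite (no odd cycle), so 2 colors suffice: χ(G) = 2.
A valid 2-coloring: color 1: [11, 13, 14, 15, 16]; color 2: [9, 10, 12, 17, 18].

χ(G) = 2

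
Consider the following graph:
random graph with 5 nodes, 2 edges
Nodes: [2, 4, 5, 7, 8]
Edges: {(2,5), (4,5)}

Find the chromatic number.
χ(G) = 2

Clique number ω(G) = 2 (lower bound: χ ≥ ω).
The graph is bipartite (no odd cycle), so 2 colors suffice: χ(G) = 2.
A valid 2-coloring: color 1: [5, 7, 8]; color 2: [2, 4].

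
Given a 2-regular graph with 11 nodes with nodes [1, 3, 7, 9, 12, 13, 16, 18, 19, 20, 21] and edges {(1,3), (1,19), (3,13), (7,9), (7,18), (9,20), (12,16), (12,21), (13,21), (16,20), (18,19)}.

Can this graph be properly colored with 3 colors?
Yes, G is 3-colorable

A valid 3-coloring: color 1: [1, 7, 12, 13, 20]; color 2: [3, 9, 16, 18, 21]; color 3: [19].
(χ(G) = 3 ≤ 3.)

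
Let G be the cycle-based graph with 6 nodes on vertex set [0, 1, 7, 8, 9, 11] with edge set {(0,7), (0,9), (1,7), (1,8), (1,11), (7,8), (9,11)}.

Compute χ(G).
Clique number ω(G) = 3 (lower bound: χ ≥ ω).
The clique on [1, 7, 8] has size 3, forcing χ ≥ 3, and the coloring below uses 3 colors, so χ(G) = 3.
A valid 3-coloring: color 1: [1, 9]; color 2: [7, 11]; color 3: [0, 8].

χ(G) = 3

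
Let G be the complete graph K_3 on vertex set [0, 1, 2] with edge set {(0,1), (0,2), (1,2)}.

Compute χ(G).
Clique number ω(G) = 3 (lower bound: χ ≥ ω).
The clique on [0, 1, 2] has size 3, forcing χ ≥ 3, and the coloring below uses 3 colors, so χ(G) = 3.
A valid 3-coloring: color 1: [0]; color 2: [1]; color 3: [2].

χ(G) = 3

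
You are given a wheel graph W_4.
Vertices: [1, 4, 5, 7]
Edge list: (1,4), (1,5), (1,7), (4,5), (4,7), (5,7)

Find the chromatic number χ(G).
Clique number ω(G) = 4 (lower bound: χ ≥ ω).
The clique on [1, 4, 5, 7] has size 4, forcing χ ≥ 4, and the coloring below uses 4 colors, so χ(G) = 4.
A valid 4-coloring: color 1: [4]; color 2: [7]; color 3: [1]; color 4: [5].

χ(G) = 4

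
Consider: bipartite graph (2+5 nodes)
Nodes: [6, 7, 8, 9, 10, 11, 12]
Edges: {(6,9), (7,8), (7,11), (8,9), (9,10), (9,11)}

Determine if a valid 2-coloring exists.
Yes, G is 2-colorable

A valid 2-coloring: color 1: [7, 9, 12]; color 2: [6, 8, 10, 11].
(χ(G) = 2 ≤ 2.)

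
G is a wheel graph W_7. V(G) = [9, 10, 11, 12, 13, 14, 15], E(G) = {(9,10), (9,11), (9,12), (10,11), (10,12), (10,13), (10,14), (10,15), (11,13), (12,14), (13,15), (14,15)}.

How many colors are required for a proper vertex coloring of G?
χ(G) = 3

Clique number ω(G) = 3 (lower bound: χ ≥ ω).
The clique on [9, 10, 11] has size 3, forcing χ ≥ 3, and the coloring below uses 3 colors, so χ(G) = 3.
A valid 3-coloring: color 1: [10]; color 2: [11, 12, 15]; color 3: [9, 13, 14].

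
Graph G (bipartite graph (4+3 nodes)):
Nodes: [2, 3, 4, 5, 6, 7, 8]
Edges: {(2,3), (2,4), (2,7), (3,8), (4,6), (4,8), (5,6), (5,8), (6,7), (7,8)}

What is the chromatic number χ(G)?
χ(G) = 2

Clique number ω(G) = 2 (lower bound: χ ≥ ω).
The graph is bipartite (no odd cycle), so 2 colors suffice: χ(G) = 2.
A valid 2-coloring: color 1: [2, 6, 8]; color 2: [3, 4, 5, 7].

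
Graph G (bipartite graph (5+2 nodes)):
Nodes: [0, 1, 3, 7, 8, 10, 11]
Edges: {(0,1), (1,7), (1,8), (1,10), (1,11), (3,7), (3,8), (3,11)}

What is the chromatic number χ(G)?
Clique number ω(G) = 2 (lower bound: χ ≥ ω).
The graph is bipartite (no odd cycle), so 2 colors suffice: χ(G) = 2.
A valid 2-coloring: color 1: [1, 3]; color 2: [0, 7, 8, 10, 11].

χ(G) = 2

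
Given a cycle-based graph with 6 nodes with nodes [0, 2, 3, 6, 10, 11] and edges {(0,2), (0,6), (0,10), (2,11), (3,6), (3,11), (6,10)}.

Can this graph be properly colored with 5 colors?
Yes, G is 5-colorable

A valid 5-coloring: color 1: [6, 11]; color 2: [0, 3]; color 3: [2, 10].
(χ(G) = 3 ≤ 5.)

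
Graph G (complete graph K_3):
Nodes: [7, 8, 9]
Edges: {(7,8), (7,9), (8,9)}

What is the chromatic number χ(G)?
Clique number ω(G) = 3 (lower bound: χ ≥ ω).
The clique on [7, 8, 9] has size 3, forcing χ ≥ 3, and the coloring below uses 3 colors, so χ(G) = 3.
A valid 3-coloring: color 1: [8]; color 2: [9]; color 3: [7].

χ(G) = 3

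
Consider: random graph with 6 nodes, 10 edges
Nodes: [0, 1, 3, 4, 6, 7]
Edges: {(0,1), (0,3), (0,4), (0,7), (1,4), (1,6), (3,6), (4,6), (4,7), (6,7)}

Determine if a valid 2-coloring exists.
No, G is not 2-colorable

The clique on vertices [0, 1, 4] has size 3 > 2, so it alone needs 3 colors.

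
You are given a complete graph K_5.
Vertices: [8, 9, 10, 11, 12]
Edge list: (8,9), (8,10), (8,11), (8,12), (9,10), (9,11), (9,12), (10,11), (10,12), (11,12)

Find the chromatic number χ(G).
χ(G) = 5

Clique number ω(G) = 5 (lower bound: χ ≥ ω).
The clique on [8, 9, 10, 11, 12] has size 5, forcing χ ≥ 5, and the coloring below uses 5 colors, so χ(G) = 5.
A valid 5-coloring: color 1: [11]; color 2: [12]; color 3: [10]; color 4: [9]; color 5: [8].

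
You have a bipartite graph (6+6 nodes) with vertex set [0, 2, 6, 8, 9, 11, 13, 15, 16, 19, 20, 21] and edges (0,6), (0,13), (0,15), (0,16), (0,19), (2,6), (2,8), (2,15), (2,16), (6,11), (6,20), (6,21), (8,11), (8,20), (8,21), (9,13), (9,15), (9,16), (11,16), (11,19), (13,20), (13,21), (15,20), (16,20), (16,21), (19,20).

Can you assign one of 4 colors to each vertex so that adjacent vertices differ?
A valid 4-coloring: color 1: [0, 2, 9, 11, 20, 21]; color 2: [6, 8, 13, 15, 16, 19].
(χ(G) = 2 ≤ 4.)

Yes, G is 4-colorable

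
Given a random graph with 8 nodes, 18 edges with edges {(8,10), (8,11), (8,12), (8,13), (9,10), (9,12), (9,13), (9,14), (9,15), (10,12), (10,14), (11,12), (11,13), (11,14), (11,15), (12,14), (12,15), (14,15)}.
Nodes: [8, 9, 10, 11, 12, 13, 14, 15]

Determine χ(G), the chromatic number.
χ(G) = 4

Clique number ω(G) = 4 (lower bound: χ ≥ ω).
The clique on [9, 10, 12, 14] has size 4, forcing χ ≥ 4, and the coloring below uses 4 colors, so χ(G) = 4.
A valid 4-coloring: color 1: [12, 13]; color 2: [9, 11]; color 3: [8, 14]; color 4: [10, 15].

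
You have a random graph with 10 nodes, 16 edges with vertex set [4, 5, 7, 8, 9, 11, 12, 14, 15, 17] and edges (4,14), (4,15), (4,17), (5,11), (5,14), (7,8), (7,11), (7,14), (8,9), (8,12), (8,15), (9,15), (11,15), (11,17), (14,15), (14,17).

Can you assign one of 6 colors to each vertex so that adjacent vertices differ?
A valid 6-coloring: color 1: [8, 11, 14]; color 2: [5, 7, 12, 15, 17]; color 3: [4, 9].
(χ(G) = 3 ≤ 6.)

Yes, G is 6-colorable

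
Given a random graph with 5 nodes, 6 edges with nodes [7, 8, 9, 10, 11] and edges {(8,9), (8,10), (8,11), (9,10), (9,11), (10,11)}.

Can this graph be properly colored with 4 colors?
A valid 4-coloring: color 1: [7, 9]; color 2: [10]; color 3: [8]; color 4: [11].
(χ(G) = 4 ≤ 4.)

Yes, G is 4-colorable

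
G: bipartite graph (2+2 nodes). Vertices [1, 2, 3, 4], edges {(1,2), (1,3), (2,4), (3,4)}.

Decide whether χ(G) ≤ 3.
Yes, G is 3-colorable

A valid 3-coloring: color 1: [2, 3]; color 2: [1, 4].
(χ(G) = 2 ≤ 3.)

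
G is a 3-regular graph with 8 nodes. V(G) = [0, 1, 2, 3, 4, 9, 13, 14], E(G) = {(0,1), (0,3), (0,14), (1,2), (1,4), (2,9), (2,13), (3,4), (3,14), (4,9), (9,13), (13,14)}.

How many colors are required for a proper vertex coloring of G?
χ(G) = 3

Clique number ω(G) = 3 (lower bound: χ ≥ ω).
The clique on [0, 3, 14] has size 3, forcing χ ≥ 3, and the coloring below uses 3 colors, so χ(G) = 3.
A valid 3-coloring: color 1: [0, 4, 13]; color 2: [2, 3]; color 3: [1, 9, 14].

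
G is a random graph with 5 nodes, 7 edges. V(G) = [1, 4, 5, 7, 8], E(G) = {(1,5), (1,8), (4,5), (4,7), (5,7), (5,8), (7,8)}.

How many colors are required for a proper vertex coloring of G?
χ(G) = 3

Clique number ω(G) = 3 (lower bound: χ ≥ ω).
The clique on [1, 5, 8] has size 3, forcing χ ≥ 3, and the coloring below uses 3 colors, so χ(G) = 3.
A valid 3-coloring: color 1: [5]; color 2: [4, 8]; color 3: [1, 7].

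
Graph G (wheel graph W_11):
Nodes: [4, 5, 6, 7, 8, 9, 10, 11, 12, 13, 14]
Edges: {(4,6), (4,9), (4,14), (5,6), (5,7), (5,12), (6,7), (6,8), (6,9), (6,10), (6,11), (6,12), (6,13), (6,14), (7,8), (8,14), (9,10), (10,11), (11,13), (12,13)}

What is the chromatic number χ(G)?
Clique number ω(G) = 3 (lower bound: χ ≥ ω).
The clique on [4, 6, 9] has size 3, forcing χ ≥ 3, and the coloring below uses 3 colors, so χ(G) = 3.
A valid 3-coloring: color 1: [6]; color 2: [4, 5, 8, 10, 13]; color 3: [7, 9, 11, 12, 14].

χ(G) = 3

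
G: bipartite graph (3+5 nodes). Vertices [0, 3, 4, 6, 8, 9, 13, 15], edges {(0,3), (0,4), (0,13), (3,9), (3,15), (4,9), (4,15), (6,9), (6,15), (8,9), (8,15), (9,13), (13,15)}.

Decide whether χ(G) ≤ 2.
A valid 2-coloring: color 1: [0, 9, 15]; color 2: [3, 4, 6, 8, 13].
(χ(G) = 2 ≤ 2.)

Yes, G is 2-colorable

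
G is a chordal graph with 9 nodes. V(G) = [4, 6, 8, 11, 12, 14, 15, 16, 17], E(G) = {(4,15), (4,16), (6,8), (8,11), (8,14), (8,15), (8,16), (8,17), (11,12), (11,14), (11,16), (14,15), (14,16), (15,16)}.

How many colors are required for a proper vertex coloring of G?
χ(G) = 4

Clique number ω(G) = 4 (lower bound: χ ≥ ω).
The clique on [8, 11, 14, 16] has size 4, forcing χ ≥ 4, and the coloring below uses 4 colors, so χ(G) = 4.
A valid 4-coloring: color 1: [4, 8, 12]; color 2: [6, 16, 17]; color 3: [14]; color 4: [11, 15].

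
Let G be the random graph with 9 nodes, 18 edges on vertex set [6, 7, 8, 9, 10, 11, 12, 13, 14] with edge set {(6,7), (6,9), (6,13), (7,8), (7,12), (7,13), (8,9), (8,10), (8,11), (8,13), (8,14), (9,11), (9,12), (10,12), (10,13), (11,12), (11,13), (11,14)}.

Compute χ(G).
χ(G) = 3

Clique number ω(G) = 3 (lower bound: χ ≥ ω).
The clique on [8, 10, 13] has size 3, forcing χ ≥ 3, and the coloring below uses 3 colors, so χ(G) = 3.
A valid 3-coloring: color 1: [6, 8, 12]; color 2: [9, 13, 14]; color 3: [7, 10, 11].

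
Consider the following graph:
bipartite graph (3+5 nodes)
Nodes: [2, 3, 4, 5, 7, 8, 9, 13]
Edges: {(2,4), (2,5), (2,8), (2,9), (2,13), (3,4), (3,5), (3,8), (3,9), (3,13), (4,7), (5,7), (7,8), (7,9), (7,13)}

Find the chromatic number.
Clique number ω(G) = 2 (lower bound: χ ≥ ω).
The graph is bipartite (no odd cycle), so 2 colors suffice: χ(G) = 2.
A valid 2-coloring: color 1: [2, 3, 7]; color 2: [4, 5, 8, 9, 13].

χ(G) = 2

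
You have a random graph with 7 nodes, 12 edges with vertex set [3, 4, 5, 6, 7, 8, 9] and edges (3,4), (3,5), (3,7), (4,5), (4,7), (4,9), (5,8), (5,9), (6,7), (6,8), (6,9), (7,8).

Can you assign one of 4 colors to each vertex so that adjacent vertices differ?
Yes, G is 4-colorable

A valid 4-coloring: color 1: [5, 7]; color 2: [4, 6]; color 3: [3, 8, 9].
(χ(G) = 3 ≤ 4.)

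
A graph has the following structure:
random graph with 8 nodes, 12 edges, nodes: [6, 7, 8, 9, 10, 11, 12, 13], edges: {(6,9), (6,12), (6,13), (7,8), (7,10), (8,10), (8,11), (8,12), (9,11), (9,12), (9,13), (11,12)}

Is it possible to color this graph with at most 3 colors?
A valid 3-coloring: color 1: [8, 9]; color 2: [10, 12, 13]; color 3: [6, 7, 11].
(χ(G) = 3 ≤ 3.)

Yes, G is 3-colorable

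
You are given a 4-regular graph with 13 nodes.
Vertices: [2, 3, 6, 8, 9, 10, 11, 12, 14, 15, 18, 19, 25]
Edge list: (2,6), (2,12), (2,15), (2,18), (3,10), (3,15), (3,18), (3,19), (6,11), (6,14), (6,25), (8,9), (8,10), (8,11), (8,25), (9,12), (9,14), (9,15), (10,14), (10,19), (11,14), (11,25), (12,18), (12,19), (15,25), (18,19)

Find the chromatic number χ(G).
χ(G) = 4

Clique number ω(G) = 3 (lower bound: χ ≥ ω).
Suppose a proper 3-coloring c exists. The clique [2, 12, 18] takes 3 distinct colors; by symmetry let c(2) = 1, c(12) = 2, c(18) = 3.
- Vertex 19: neighbors [12, 18] already have colors [2, 3] ⇒ c(19) = 1.
- Vertex 3: neighbors [19, 18] already have colors [1, 3] ⇒ c(3) = 2.
- Vertex 10: neighbors [19, 3] already have colors [1, 2] ⇒ c(10) = 3.
- Vertex 15: neighbors [2, 3] already have colors [1, 2] ⇒ c(15) = 3.
- Vertex 9: neighbors [12, 15] already have colors [2, 3] ⇒ c(9) = 1.
- Vertex 8: neighbors [9, 10] already have colors [1, 3] ⇒ c(8) = 2.
- Vertex 14: neighbors [9, 10] already have colors [1, 3] ⇒ c(14) = 2.
- Vertex 6: neighbors [2, 14] already have colors [1, 2] ⇒ c(6) = 3.
- Vertex 11: neighbors [8, 6] already have colors [2, 3] ⇒ c(11) = 1.
- Vertex 25: neighbors [11, 8, 6] already have colors [1, 2, 3] — all 3 colors blocked. Contradiction.
The forced assignments end in a contradiction, so G has no proper 3-coloring (χ ≥ 4).
The coloring below uses 4 colors, so χ(G) = 4.
A valid 4-coloring: color 1: [9, 10, 11, 18]; color 2: [6, 8, 15, 19]; color 3: [2, 3, 14, 25]; color 4: [12].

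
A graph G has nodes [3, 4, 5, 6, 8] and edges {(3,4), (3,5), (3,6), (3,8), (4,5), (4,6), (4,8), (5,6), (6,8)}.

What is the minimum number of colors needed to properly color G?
Clique number ω(G) = 4 (lower bound: χ ≥ ω).
The clique on [3, 4, 6, 8] has size 4, forcing χ ≥ 4, and the coloring below uses 4 colors, so χ(G) = 4.
A valid 4-coloring: color 1: [4]; color 2: [3]; color 3: [6]; color 4: [5, 8].

χ(G) = 4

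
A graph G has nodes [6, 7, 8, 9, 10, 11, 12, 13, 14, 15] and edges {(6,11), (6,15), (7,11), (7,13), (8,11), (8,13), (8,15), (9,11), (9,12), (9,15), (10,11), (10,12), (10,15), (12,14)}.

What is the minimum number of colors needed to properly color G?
Clique number ω(G) = 2 (lower bound: χ ≥ ω).
The graph is bipartite (no odd cycle), so 2 colors suffice: χ(G) = 2.
A valid 2-coloring: color 1: [11, 12, 13, 15]; color 2: [6, 7, 8, 9, 10, 14].

χ(G) = 2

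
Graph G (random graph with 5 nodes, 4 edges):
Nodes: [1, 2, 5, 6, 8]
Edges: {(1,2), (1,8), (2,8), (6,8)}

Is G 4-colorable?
A valid 4-coloring: color 1: [5, 8]; color 2: [1, 6]; color 3: [2].
(χ(G) = 3 ≤ 4.)

Yes, G is 4-colorable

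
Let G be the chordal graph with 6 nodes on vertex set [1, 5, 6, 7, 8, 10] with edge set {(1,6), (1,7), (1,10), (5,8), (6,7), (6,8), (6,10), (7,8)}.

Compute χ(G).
Clique number ω(G) = 3 (lower bound: χ ≥ ω).
The clique on [6, 7, 8] has size 3, forcing χ ≥ 3, and the coloring below uses 3 colors, so χ(G) = 3.
A valid 3-coloring: color 1: [5, 6]; color 2: [7, 10]; color 3: [1, 8].

χ(G) = 3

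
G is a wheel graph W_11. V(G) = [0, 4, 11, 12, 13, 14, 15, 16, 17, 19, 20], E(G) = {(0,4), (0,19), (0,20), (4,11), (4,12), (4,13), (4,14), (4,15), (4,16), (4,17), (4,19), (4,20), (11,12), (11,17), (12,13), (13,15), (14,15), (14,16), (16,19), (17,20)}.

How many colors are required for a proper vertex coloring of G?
χ(G) = 3

Clique number ω(G) = 3 (lower bound: χ ≥ ω).
The clique on [0, 4, 19] has size 3, forcing χ ≥ 3, and the coloring below uses 3 colors, so χ(G) = 3.
A valid 3-coloring: color 1: [4]; color 2: [11, 13, 14, 19, 20]; color 3: [0, 12, 15, 16, 17].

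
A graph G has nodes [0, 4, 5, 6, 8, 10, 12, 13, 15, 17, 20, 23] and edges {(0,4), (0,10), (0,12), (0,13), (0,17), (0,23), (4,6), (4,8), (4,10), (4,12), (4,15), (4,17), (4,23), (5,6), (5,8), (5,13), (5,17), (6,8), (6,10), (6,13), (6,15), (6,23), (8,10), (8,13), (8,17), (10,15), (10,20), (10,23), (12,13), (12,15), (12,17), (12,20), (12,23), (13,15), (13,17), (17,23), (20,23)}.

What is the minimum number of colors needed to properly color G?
Clique number ω(G) = 5 (lower bound: χ ≥ ω).
The clique on [0, 4, 12, 17, 23] has size 5, forcing χ ≥ 5, and the coloring below uses 5 colors, so χ(G) = 5.
A valid 5-coloring: color 1: [4, 13, 20]; color 2: [0, 6]; color 3: [8, 15, 23]; color 4: [5, 10, 12]; color 5: [17].

χ(G) = 5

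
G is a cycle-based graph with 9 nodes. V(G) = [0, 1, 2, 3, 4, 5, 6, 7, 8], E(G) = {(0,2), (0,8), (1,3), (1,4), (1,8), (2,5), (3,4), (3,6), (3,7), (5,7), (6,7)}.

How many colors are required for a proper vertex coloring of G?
Clique number ω(G) = 3 (lower bound: χ ≥ ω).
The clique on [1, 3, 4] has size 3, forcing χ ≥ 3, and the coloring below uses 3 colors, so χ(G) = 3.
A valid 3-coloring: color 1: [0, 3, 5]; color 2: [1, 2, 7]; color 3: [4, 6, 8].

χ(G) = 3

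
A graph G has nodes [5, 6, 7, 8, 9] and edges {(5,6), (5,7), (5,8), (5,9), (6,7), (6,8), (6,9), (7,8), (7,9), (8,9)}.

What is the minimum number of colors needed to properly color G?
Clique number ω(G) = 5 (lower bound: χ ≥ ω).
The clique on [5, 6, 7, 8, 9] has size 5, forcing χ ≥ 5, and the coloring below uses 5 colors, so χ(G) = 5.
A valid 5-coloring: color 1: [5]; color 2: [6]; color 3: [9]; color 4: [7]; color 5: [8].

χ(G) = 5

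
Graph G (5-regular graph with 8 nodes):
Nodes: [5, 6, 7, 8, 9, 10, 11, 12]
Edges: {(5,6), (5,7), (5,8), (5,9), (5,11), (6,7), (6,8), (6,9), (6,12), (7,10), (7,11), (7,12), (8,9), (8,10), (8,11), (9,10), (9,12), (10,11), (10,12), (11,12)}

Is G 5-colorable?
A valid 5-coloring: color 1: [7, 8]; color 2: [6, 10]; color 3: [9, 11]; color 4: [5, 12].
(χ(G) = 4 ≤ 5.)

Yes, G is 5-colorable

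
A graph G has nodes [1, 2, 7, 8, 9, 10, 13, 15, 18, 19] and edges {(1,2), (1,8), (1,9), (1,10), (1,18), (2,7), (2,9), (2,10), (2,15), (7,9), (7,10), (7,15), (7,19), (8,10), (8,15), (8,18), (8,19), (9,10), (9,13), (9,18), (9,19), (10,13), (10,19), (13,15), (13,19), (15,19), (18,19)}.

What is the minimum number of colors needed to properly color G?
Clique number ω(G) = 4 (lower bound: χ ≥ ω).
The clique on [1, 2, 9, 10] has size 4, forcing χ ≥ 4, and the coloring below uses 4 colors, so χ(G) = 4.
A valid 4-coloring: color 1: [8, 9]; color 2: [2, 19]; color 3: [10, 15, 18]; color 4: [1, 7, 13].

χ(G) = 4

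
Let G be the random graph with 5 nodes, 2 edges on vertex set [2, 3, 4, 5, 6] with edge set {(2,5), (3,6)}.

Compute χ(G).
χ(G) = 2

Clique number ω(G) = 2 (lower bound: χ ≥ ω).
The graph is bipartite (no odd cycle), so 2 colors suffice: χ(G) = 2.
A valid 2-coloring: color 1: [2, 4, 6]; color 2: [3, 5].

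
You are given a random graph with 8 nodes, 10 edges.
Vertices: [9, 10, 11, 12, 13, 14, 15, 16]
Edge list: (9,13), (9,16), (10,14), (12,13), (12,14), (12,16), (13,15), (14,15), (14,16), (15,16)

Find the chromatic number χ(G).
χ(G) = 3

Clique number ω(G) = 3 (lower bound: χ ≥ ω).
The clique on [12, 14, 16] has size 3, forcing χ ≥ 3, and the coloring below uses 3 colors, so χ(G) = 3.
A valid 3-coloring: color 1: [10, 11, 13, 16]; color 2: [9, 14]; color 3: [12, 15].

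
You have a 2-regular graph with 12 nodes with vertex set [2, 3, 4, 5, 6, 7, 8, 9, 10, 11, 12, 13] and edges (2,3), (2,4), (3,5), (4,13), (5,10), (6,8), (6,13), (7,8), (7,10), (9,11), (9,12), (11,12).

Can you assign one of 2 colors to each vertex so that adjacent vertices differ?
The clique on vertices [9, 11, 12] has size 3 > 2, so it alone needs 3 colors.

No, G is not 2-colorable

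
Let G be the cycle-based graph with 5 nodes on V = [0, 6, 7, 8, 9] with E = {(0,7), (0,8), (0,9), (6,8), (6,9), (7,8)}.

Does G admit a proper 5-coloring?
A valid 5-coloring: color 1: [0, 6]; color 2: [8, 9]; color 3: [7].
(χ(G) = 3 ≤ 5.)

Yes, G is 5-colorable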